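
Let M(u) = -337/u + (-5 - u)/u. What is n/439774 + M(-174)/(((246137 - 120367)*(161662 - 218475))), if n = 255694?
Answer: 13245956585895897/22782025831500115 ≈ 0.58142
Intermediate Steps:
M(u) = -337/u + (-5 - u)/u
n/439774 + M(-174)/(((246137 - 120367)*(161662 - 218475))) = 255694/439774 + ((-342 - 1*(-174))/(-174))/(((246137 - 120367)*(161662 - 218475))) = 255694*(1/439774) + (-(-342 + 174)/174)/((125770*(-56813))) = 127847/219887 - 1/174*(-168)/(-7145371010) = 127847/219887 + (28/29)*(-1/7145371010) = 127847/219887 - 14/103607879645 = 13245956585895897/22782025831500115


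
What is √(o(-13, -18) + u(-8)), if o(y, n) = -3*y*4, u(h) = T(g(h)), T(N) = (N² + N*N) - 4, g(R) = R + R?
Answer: 2*√166 ≈ 25.768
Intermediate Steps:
g(R) = 2*R
T(N) = -4 + 2*N² (T(N) = (N² + N²) - 4 = 2*N² - 4 = -4 + 2*N²)
u(h) = -4 + 8*h² (u(h) = -4 + 2*(2*h)² = -4 + 2*(4*h²) = -4 + 8*h²)
o(y, n) = -12*y
√(o(-13, -18) + u(-8)) = √(-12*(-13) + (-4 + 8*(-8)²)) = √(156 + (-4 + 8*64)) = √(156 + (-4 + 512)) = √(156 + 508) = √664 = 2*√166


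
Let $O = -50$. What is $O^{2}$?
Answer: $2500$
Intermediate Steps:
$O^{2} = \left(-50\right)^{2} = 2500$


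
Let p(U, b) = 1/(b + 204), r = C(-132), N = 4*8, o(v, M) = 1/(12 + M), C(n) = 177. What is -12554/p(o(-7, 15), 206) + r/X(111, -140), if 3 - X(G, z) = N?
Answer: -149267237/29 ≈ -5.1471e+6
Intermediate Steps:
N = 32
r = 177
X(G, z) = -29 (X(G, z) = 3 - 1*32 = 3 - 32 = -29)
p(U, b) = 1/(204 + b)
-12554/p(o(-7, 15), 206) + r/X(111, -140) = -12554/(1/(204 + 206)) + 177/(-29) = -12554/(1/410) + 177*(-1/29) = -12554/1/410 - 177/29 = -12554*410 - 177/29 = -5147140 - 177/29 = -149267237/29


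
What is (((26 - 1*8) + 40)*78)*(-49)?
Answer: -221676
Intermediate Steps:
(((26 - 1*8) + 40)*78)*(-49) = (((26 - 8) + 40)*78)*(-49) = ((18 + 40)*78)*(-49) = (58*78)*(-49) = 4524*(-49) = -221676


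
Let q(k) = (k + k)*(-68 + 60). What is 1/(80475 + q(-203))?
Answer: 1/83723 ≈ 1.1944e-5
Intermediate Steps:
q(k) = -16*k (q(k) = (2*k)*(-8) = -16*k)
1/(80475 + q(-203)) = 1/(80475 - 16*(-203)) = 1/(80475 + 3248) = 1/83723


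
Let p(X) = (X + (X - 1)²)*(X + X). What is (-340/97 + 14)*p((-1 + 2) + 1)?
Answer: 12216/97 ≈ 125.94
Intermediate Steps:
p(X) = 2*X*(X + (-1 + X)²) (p(X) = (X + (-1 + X)²)*(2*X) = 2*X*(X + (-1 + X)²))
(-340/97 + 14)*p((-1 + 2) + 1) = (-340/97 + 14)*(2*((-1 + 2) + 1)*(((-1 + 2) + 1) + (-1 + ((-1 + 2) + 1))²)) = (-340*1/97 + 14)*(2*(1 + 1)*((1 + 1) + (-1 + (1 + 1))²)) = (-340/97 + 14)*(2*2*(2 + (-1 + 2)²)) = 1018*(2*2*(2 + 1²))/97 = 1018*(2*2*(2 + 1))/97 = 1018*(2*2*3)/97 = (1018/97)*12 = 12216/97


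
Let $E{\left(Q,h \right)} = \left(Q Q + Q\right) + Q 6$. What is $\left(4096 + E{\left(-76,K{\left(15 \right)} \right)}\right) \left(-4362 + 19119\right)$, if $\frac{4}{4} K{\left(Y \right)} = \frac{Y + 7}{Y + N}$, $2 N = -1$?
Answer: $137830380$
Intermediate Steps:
$N = - \frac{1}{2}$ ($N = \frac{1}{2} \left(-1\right) = - \frac{1}{2} \approx -0.5$)
$K{\left(Y \right)} = \frac{7 + Y}{- \frac{1}{2} + Y}$ ($K{\left(Y \right)} = \frac{Y + 7}{Y - \frac{1}{2}} = \frac{7 + Y}{- \frac{1}{2} + Y}$)
$E{\left(Q,h \right)} = Q^{2} + 7 Q$ ($E{\left(Q,h \right)} = \left(Q^{2} + Q\right) + 6 Q = \left(Q + Q^{2}\right) + 6 Q = Q^{2} + 7 Q$)
$\left(4096 + E{\left(-76,K{\left(15 \right)} \right)}\right) \left(-4362 + 19119\right) = \left(4096 - 76 \left(7 - 76\right)\right) \left(-4362 + 19119\right) = \left(4096 - -5244\right) 14757 = \left(4096 + 5244\right) 14757 = 9340 \cdot 14757 = 137830380$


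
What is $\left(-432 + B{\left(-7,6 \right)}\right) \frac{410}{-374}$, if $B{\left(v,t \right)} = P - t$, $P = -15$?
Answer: $\frac{92865}{187} \approx 496.6$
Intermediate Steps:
$B{\left(v,t \right)} = -15 - t$
$\left(-432 + B{\left(-7,6 \right)}\right) \frac{410}{-374} = \left(-432 - 21\right) \frac{410}{-374} = \left(-432 - 21\right) 410 \left(- \frac{1}{374}\right) = \left(-432 - 21\right) \left(- \frac{205}{187}\right) = \left(-453\right) \left(- \frac{205}{187}\right) = \frac{92865}{187}$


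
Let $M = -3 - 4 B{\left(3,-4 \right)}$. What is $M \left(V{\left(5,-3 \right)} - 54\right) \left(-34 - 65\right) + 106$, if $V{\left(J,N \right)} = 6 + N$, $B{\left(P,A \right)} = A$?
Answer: $65743$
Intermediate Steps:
$M = 13$ ($M = -3 - -16 = -3 + 16 = 13$)
$M \left(V{\left(5,-3 \right)} - 54\right) \left(-34 - 65\right) + 106 = 13 \left(\left(6 - 3\right) - 54\right) \left(-34 - 65\right) + 106 = 13 \left(3 - 54\right) \left(-99\right) + 106 = 13 \left(\left(-51\right) \left(-99\right)\right) + 106 = 13 \cdot 5049 + 106 = 65637 + 106 = 65743$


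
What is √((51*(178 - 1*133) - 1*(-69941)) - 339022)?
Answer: I*√266786 ≈ 516.51*I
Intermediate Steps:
√((51*(178 - 1*133) - 1*(-69941)) - 339022) = √((51*(178 - 133) + 69941) - 339022) = √((51*45 + 69941) - 339022) = √((2295 + 69941) - 339022) = √(72236 - 339022) = √(-266786) = I*√266786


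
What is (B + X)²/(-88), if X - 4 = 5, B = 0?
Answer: -81/88 ≈ -0.92045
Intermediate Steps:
X = 9 (X = 4 + 5 = 9)
(B + X)²/(-88) = (0 + 9)²/(-88) = -1/88*9² = -1/88*81 = -81/88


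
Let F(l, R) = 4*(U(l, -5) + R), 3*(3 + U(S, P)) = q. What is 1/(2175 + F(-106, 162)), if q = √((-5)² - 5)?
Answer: 25299/71115169 - 24*√5/71115169 ≈ 0.00035499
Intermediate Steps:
q = 2*√5 (q = √(25 - 5) = √20 = 2*√5 ≈ 4.4721)
U(S, P) = -3 + 2*√5/3 (U(S, P) = -3 + (2*√5)/3 = -3 + 2*√5/3)
F(l, R) = -12 + 4*R + 8*√5/3 (F(l, R) = 4*((-3 + 2*√5/3) + R) = 4*(-3 + R + 2*√5/3) = -12 + 4*R + 8*√5/3)
1/(2175 + F(-106, 162)) = 1/(2175 + (-12 + 4*162 + 8*√5/3)) = 1/(2175 + (-12 + 648 + 8*√5/3)) = 1/(2175 + (636 + 8*√5/3)) = 1/(2811 + 8*√5/3)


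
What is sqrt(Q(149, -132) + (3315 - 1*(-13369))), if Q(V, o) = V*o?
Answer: 2*I*sqrt(746) ≈ 54.626*I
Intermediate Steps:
sqrt(Q(149, -132) + (3315 - 1*(-13369))) = sqrt(149*(-132) + (3315 - 1*(-13369))) = sqrt(-19668 + (3315 + 13369)) = sqrt(-19668 + 16684) = sqrt(-2984) = 2*I*sqrt(746)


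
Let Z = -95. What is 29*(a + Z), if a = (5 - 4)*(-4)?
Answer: -2871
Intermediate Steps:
a = -4 (a = 1*(-4) = -4)
29*(a + Z) = 29*(-4 - 95) = 29*(-99) = -2871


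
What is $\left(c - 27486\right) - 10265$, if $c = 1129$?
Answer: $-36622$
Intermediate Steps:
$\left(c - 27486\right) - 10265 = \left(1129 - 27486\right) - 10265 = -26357 - 10265 = -36622$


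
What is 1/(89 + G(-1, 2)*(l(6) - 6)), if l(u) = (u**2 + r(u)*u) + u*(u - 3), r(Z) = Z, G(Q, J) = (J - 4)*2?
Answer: -1/247 ≈ -0.0040486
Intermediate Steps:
G(Q, J) = -8 + 2*J (G(Q, J) = (-4 + J)*2 = -8 + 2*J)
l(u) = 2*u**2 + u*(-3 + u) (l(u) = (u**2 + u*u) + u*(u - 3) = (u**2 + u**2) + u*(-3 + u) = 2*u**2 + u*(-3 + u))
1/(89 + G(-1, 2)*(l(6) - 6)) = 1/(89 + (-8 + 2*2)*(3*6*(-1 + 6) - 6)) = 1/(89 + (-8 + 4)*(3*6*5 - 6)) = 1/(89 - 4*(90 - 6)) = 1/(89 - 4*84) = 1/(89 - 336) = 1/(-247) = -1/247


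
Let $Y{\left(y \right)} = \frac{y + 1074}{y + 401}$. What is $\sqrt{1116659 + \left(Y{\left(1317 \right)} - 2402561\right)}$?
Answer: $\frac{i \sqrt{3795366506910}}{1718} \approx 1134.0 i$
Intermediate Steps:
$Y{\left(y \right)} = \frac{1074 + y}{401 + y}$
$\sqrt{1116659 + \left(Y{\left(1317 \right)} - 2402561\right)} = \sqrt{1116659 - \left(2402561 - \frac{1074 + 1317}{401 + 1317}\right)} = \sqrt{1116659 - \left(2402561 - \frac{1}{1718} \cdot 2391\right)} = \sqrt{1116659 + \left(\frac{1}{1718} \cdot 2391 - 2402561\right)} = \sqrt{1116659 + \left(\frac{2391}{1718} - 2402561\right)} = \sqrt{1116659 - \frac{4127597407}{1718}} = \sqrt{- \frac{2209177245}{1718}} = \frac{i \sqrt{3795366506910}}{1718}$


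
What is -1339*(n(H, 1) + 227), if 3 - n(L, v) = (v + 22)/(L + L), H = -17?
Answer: -10501777/34 ≈ -3.0888e+5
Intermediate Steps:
n(L, v) = 3 - (22 + v)/(2*L) (n(L, v) = 3 - (v + 22)/(L + L) = 3 - (22 + v)/(2*L))
-1339*(n(H, 1) + 227) = -1339*((1/2)*(-22 - 1*1 + 6*(-17))/(-17) + 227) = -1339*((1/2)*(-1/17)*(-22 - 1 - 102) + 227) = -1339*((1/2)*(-1/17)*(-125) + 227) = -1339*(125/34 + 227) = -1339*7843/34 = -10501777/34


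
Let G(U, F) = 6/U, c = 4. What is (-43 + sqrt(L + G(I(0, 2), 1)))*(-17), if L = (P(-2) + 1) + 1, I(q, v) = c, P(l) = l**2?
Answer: 731 - 17*sqrt(30)/2 ≈ 684.44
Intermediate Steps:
I(q, v) = 4
L = 6 (L = ((-2)**2 + 1) + 1 = (4 + 1) + 1 = 5 + 1 = 6)
(-43 + sqrt(L + G(I(0, 2), 1)))*(-17) = (-43 + sqrt(6 + 6/4))*(-17) = (-43 + sqrt(6 + 6*(1/4)))*(-17) = (-43 + sqrt(6 + 3/2))*(-17) = (-43 + sqrt(15/2))*(-17) = (-43 + sqrt(30)/2)*(-17) = 731 - 17*sqrt(30)/2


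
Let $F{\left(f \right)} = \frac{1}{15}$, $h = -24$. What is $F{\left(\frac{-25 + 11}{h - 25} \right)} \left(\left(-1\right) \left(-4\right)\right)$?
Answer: $\frac{4}{15} \approx 0.26667$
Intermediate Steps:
$F{\left(f \right)} = \frac{1}{15}$
$F{\left(\frac{-25 + 11}{h - 25} \right)} \left(\left(-1\right) \left(-4\right)\right) = \frac{\left(-1\right) \left(-4\right)}{15} = \frac{1}{15} \cdot 4 = \frac{4}{15}$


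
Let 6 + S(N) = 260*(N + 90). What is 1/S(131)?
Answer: 1/57454 ≈ 1.7405e-5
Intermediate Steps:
S(N) = 23394 + 260*N (S(N) = -6 + 260*(N + 90) = -6 + 260*(90 + N) = -6 + (23400 + 260*N) = 23394 + 260*N)
1/S(131) = 1/(23394 + 260*131) = 1/(23394 + 34060) = 1/57454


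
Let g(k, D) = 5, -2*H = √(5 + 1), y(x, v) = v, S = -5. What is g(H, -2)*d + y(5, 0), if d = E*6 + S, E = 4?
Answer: 95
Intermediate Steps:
H = -√6/2 (H = -√(5 + 1)/2 = -√6/2 ≈ -1.2247)
d = 19 (d = 4*6 - 5 = 24 - 5 = 19)
g(H, -2)*d + y(5, 0) = 5*19 + 0 = 95 + 0 = 95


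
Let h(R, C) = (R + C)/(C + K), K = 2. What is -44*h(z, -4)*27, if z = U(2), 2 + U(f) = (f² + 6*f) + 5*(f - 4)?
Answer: 0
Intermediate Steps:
U(f) = -22 + f² + 11*f (U(f) = -2 + ((f² + 6*f) + 5*(f - 4)) = -2 + ((f² + 6*f) + 5*(-4 + f)) = -2 + ((f² + 6*f) + (-20 + 5*f)) = -2 + (-20 + f² + 11*f) = -22 + f² + 11*f)
z = 4 (z = -22 + 2² + 11*2 = -22 + 4 + 22 = 4)
h(R, C) = (C + R)/(2 + C) (h(R, C) = (R + C)/(C + 2) = (C + R)/(2 + C))
-44*h(z, -4)*27 = -44*(-4 + 4)/(2 - 4)*27 = -44*0/(-2)*27 = -(-22)*0*27 = -44*0*27 = 0*27 = 0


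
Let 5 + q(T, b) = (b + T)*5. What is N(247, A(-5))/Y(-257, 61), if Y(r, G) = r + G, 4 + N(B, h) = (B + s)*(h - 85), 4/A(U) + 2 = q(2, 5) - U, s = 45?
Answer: 204506/1617 ≈ 126.47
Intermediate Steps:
q(T, b) = -5 + 5*T + 5*b (q(T, b) = -5 + (b + T)*5 = -5 + (T + b)*5 = -5 + (5*T + 5*b) = -5 + 5*T + 5*b)
A(U) = 4/(28 - U) (A(U) = 4/(-2 + ((-5 + 5*2 + 5*5) - U)) = 4/(-2 + ((-5 + 10 + 25) - U)) = 4/(-2 + (30 - U)) = 4/(28 - U))
N(B, h) = -4 + (-85 + h)*(45 + B) (N(B, h) = -4 + (B + 45)*(h - 85) = -4 + (45 + B)*(-85 + h) = -4 + (-85 + h)*(45 + B))
Y(r, G) = G + r
N(247, A(-5))/Y(-257, 61) = (-3829 - 85*247 + 45*(-4/(-28 - 5)) + 247*(-4/(-28 - 5)))/(61 - 257) = (-3829 - 20995 + 45*(-4/(-33)) + 247*(-4/(-33)))/(-196) = (-3829 - 20995 + 45*(-4*(-1/33)) + 247*(-4*(-1/33)))*(-1/196) = (-3829 - 20995 + 45*(4/33) + 247*(4/33))*(-1/196) = (-3829 - 20995 + 60/11 + 988/33)*(-1/196) = -818024/33*(-1/196) = 204506/1617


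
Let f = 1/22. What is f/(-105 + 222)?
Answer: 1/2574 ≈ 0.00038850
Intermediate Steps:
f = 1/22 ≈ 0.045455
f/(-105 + 222) = 1/(22*(-105 + 222)) = (1/22)/117 = (1/22)*(1/117) = 1/2574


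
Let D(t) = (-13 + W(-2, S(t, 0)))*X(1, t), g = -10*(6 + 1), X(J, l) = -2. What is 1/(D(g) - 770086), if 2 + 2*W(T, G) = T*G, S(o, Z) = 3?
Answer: -1/770052 ≈ -1.2986e-6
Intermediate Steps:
g = -70 (g = -10*7 = -70)
W(T, G) = -1 + G*T/2 (W(T, G) = -1 + (T*G)/2 = -1 + (G*T)/2 = -1 + G*T/2)
D(t) = 34 (D(t) = (-13 + (-1 + (½)*3*(-2)))*(-2) = (-13 + (-1 - 3))*(-2) = (-13 - 4)*(-2) = -17*(-2) = 34)
1/(D(g) - 770086) = 1/(34 - 770086) = 1/(-770052) = -1/770052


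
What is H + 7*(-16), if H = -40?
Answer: -152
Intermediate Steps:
H + 7*(-16) = -40 + 7*(-16) = -40 - 112 = -152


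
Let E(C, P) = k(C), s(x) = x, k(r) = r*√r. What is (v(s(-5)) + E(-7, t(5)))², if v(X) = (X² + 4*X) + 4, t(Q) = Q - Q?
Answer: (9 - 7*I*√7)² ≈ -262.0 - 333.36*I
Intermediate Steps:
k(r) = r^(3/2)
t(Q) = 0
E(C, P) = C^(3/2)
v(X) = 4 + X² + 4*X
(v(s(-5)) + E(-7, t(5)))² = ((4 + (-5)² + 4*(-5)) + (-7)^(3/2))² = ((4 + 25 - 20) - 7*I*√7)² = (9 - 7*I*√7)²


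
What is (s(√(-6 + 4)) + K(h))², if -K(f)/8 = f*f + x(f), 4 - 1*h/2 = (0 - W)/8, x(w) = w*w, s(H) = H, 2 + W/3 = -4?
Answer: (196 - I*√2)² ≈ 38414.0 - 554.4*I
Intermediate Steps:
W = -18 (W = -6 + 3*(-4) = -6 - 12 = -18)
x(w) = w²
h = 7/2 (h = 8 - 2*(0 - 1*(-18))/8 = 8 - 2*(0 + 18)/8 = 8 - 36/8 = 8 - 2*9/4 = 8 - 9/2 = 7/2 ≈ 3.5000)
K(f) = -16*f² (K(f) = -8*(f*f + f²) = -8*(f² + f²) = -16*f²)
(s(√(-6 + 4)) + K(h))² = (√(-6 + 4) - 16*(7/2)²)² = (√(-2) - 16*49/4)² = (I*√2 - 196)² = (-196 + I*√2)²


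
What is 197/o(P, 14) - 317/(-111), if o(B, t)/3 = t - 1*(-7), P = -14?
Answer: 13946/2331 ≈ 5.9828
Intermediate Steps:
o(B, t) = 21 + 3*t (o(B, t) = 3*(t - 1*(-7)) = 3*(t + 7) = 3*(7 + t) = 21 + 3*t)
197/o(P, 14) - 317/(-111) = 197/(21 + 3*14) - 317/(-111) = 197/(21 + 42) - 317*(-1/111) = 197/63 + 317/111 = 13946/2331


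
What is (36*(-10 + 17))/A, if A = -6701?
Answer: -252/6701 ≈ -0.037606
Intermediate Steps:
(36*(-10 + 17))/A = (36*(-10 + 17))/(-6701) = (36*7)*(-1/6701) = 252*(-1/6701) = -252/6701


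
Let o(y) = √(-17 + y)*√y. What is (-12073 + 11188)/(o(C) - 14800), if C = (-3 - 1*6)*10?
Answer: 1309800/21903037 - 531*√1070/43806074 ≈ 0.059403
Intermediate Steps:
C = -90 (C = (-3 - 6)*10 = -9*10 = -90)
o(y) = √y*√(-17 + y)
(-12073 + 11188)/(o(C) - 14800) = (-12073 + 11188)/(√(-90)*√(-17 - 90) - 14800) = -885/((3*I*√10)*√(-107) - 14800) = -885/((3*I*√10)*(I*√107) - 14800) = -885/(-3*√1070 - 14800) = -885/(-14800 - 3*√1070)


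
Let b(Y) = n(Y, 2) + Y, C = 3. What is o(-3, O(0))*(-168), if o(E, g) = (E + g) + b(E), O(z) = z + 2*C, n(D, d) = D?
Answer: 504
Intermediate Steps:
O(z) = 6 + z (O(z) = z + 2*3 = z + 6 = 6 + z)
b(Y) = 2*Y (b(Y) = Y + Y = 2*Y)
o(E, g) = g + 3*E (o(E, g) = (E + g) + 2*E = g + 3*E)
o(-3, O(0))*(-168) = ((6 + 0) + 3*(-3))*(-168) = (6 - 9)*(-168) = -3*(-168) = 504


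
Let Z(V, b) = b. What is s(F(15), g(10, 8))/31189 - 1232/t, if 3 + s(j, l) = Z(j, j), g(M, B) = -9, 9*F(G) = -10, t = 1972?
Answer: -86474149/138385593 ≈ -0.62488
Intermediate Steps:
F(G) = -10/9 (F(G) = (⅑)*(-10) = -10/9)
s(j, l) = -3 + j
s(F(15), g(10, 8))/31189 - 1232/t = (-3 - 10/9)/31189 - 1232/1972 = -37/9*1/31189 - 1232*1/1972 = -37/280701 - 308/493 = -86474149/138385593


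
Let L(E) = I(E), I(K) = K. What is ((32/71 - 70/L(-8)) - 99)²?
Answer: 650403009/80656 ≈ 8063.9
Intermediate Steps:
L(E) = E
((32/71 - 70/L(-8)) - 99)² = ((32/71 - 70/(-8)) - 99)² = ((32*(1/71) - 70*(-⅛)) - 99)² = ((32/71 + 35/4) - 99)² = (2613/284 - 99)² = (-25503/284)² = 650403009/80656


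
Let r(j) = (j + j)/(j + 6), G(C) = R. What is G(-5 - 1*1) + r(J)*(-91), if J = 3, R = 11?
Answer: -149/3 ≈ -49.667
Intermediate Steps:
G(C) = 11
r(j) = 2*j/(6 + j) (r(j) = (2*j)/(6 + j) = 2*j/(6 + j))
G(-5 - 1*1) + r(J)*(-91) = 11 + (2*3/(6 + 3))*(-91) = 11 + (2*3/9)*(-91) = 11 + (2*3*(1/9))*(-91) = 11 + (2/3)*(-91) = 11 - 182/3 = -149/3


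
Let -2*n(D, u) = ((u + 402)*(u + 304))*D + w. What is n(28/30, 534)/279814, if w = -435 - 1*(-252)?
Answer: -3659469/2798140 ≈ -1.3078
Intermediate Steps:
w = -183 (w = -435 + 252 = -183)
n(D, u) = 183/2 - D*(304 + u)*(402 + u)/2 (n(D, u) = -(((u + 402)*(u + 304))*D - 183)/2 = -(((402 + u)*(304 + u))*D - 183)/2 = -(((304 + u)*(402 + u))*D - 183)/2 = -(D*(304 + u)*(402 + u) - 183)/2 = -(-183 + D*(304 + u)*(402 + u))/2 = 183/2 - D*(304 + u)*(402 + u)/2)
n(28/30, 534)/279814 = (183/2 - 61104*28/30 - 353*28/30*534 - ½*28/30*534²)/279814 = (183/2 - 10184*28/5 - 353*(1/30)*28*534 - ½*(1/30)*28*285156)*(1/279814) = (183/2 - 61104*14/15 - 353*14/15*534 - ½*14/15*285156)*(1/279814) = (183/2 - 285152/5 - 879676/5 - 665364/5)*(1/279814) = -3659469/10*1/279814 = -3659469/2798140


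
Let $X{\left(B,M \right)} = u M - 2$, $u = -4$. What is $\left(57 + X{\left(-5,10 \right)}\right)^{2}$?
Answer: $225$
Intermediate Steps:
$X{\left(B,M \right)} = -2 - 4 M$ ($X{\left(B,M \right)} = - 4 M - 2 = -2 - 4 M$)
$\left(57 + X{\left(-5,10 \right)}\right)^{2} = \left(57 - 42\right)^{2} = 15^{2} = 225$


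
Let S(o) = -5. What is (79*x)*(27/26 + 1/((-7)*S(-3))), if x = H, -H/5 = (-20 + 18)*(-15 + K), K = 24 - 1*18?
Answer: -690381/91 ≈ -7586.6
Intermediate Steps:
K = 6 (K = 24 - 18 = 6)
H = -90 (H = -5*(-20 + 18)*(-15 + 6) = -(-10)*(-9) = -5*18 = -90)
x = -90
(79*x)*(27/26 + 1/((-7)*S(-3))) = (79*(-90))*(27/26 + 1/(-7*(-5))) = -7110*(27*(1/26) - ⅐*(-⅕)) = -7110*(27/26 + 1/35) = -7110*971/910 = -690381/91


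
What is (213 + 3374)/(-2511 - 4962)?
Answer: -3587/7473 ≈ -0.47999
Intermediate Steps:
(213 + 3374)/(-2511 - 4962) = 3587/(-7473) = 3587*(-1/7473) = -3587/7473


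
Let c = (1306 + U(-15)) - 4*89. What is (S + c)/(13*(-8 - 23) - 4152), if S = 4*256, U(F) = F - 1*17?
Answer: -1942/4555 ≈ -0.42634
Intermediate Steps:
U(F) = -17 + F (U(F) = F - 17 = -17 + F)
S = 1024
c = 918 (c = (1306 + (-17 - 15)) - 4*89 = (1306 - 32) - 356 = 1274 - 356 = 918)
(S + c)/(13*(-8 - 23) - 4152) = (1024 + 918)/(13*(-8 - 23) - 4152) = 1942/(13*(-31) - 4152) = 1942/(-403 - 4152) = 1942/(-4555) = 1942*(-1/4555) = -1942/4555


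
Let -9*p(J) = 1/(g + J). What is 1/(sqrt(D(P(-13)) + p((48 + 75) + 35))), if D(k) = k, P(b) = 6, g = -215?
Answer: 3*sqrt(175503)/3079 ≈ 0.40818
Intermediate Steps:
p(J) = -1/(9*(-215 + J))
1/(sqrt(D(P(-13)) + p((48 + 75) + 35))) = 1/(sqrt(6 - 1/(-1935 + 9*((48 + 75) + 35)))) = 1/(sqrt(6 - 1/(-1935 + 9*(123 + 35)))) = 1/(sqrt(6 - 1/(-1935 + 9*158))) = 1/(sqrt(6 - 1/(-1935 + 1422))) = 1/(sqrt(6 - 1/(-513))) = 1/(sqrt(6 - 1*(-1/513))) = 1/(sqrt(6 + 1/513)) = 1/(sqrt(3079/513)) = 1/(sqrt(175503)/171) = 3*sqrt(175503)/3079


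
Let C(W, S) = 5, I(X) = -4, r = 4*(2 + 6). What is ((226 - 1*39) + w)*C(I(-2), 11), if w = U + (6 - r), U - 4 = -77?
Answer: 440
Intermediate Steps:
r = 32 (r = 4*8 = 32)
U = -73 (U = 4 - 77 = -73)
w = -99 (w = -73 + (6 - 1*32) = -73 + (6 - 32) = -73 - 26 = -99)
((226 - 1*39) + w)*C(I(-2), 11) = ((226 - 1*39) - 99)*5 = ((226 - 39) - 99)*5 = (187 - 99)*5 = 88*5 = 440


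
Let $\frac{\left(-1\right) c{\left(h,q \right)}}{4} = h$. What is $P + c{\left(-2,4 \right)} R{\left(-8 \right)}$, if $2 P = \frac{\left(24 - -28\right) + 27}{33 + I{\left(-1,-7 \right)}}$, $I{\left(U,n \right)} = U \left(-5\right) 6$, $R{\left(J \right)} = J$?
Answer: $- \frac{7985}{126} \approx -63.373$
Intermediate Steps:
$c{\left(h,q \right)} = - 4 h$
$I{\left(U,n \right)} = - 30 U$ ($I{\left(U,n \right)} = - 5 U 6 = - 30 U$)
$P = \frac{79}{126}$ ($P = \frac{\left(\left(24 - -28\right) + 27\right) \frac{1}{33 - -30}}{2} = \frac{\left(\left(24 + 28\right) + 27\right) \frac{1}{33 + 30}}{2} = \frac{\left(52 + 27\right) \frac{1}{63}}{2} = \frac{79 \cdot \frac{1}{63}}{2} = \frac{1}{2} \cdot \frac{79}{63} = \frac{79}{126} \approx 0.62698$)
$P + c{\left(-2,4 \right)} R{\left(-8 \right)} = \frac{79}{126} + \left(-4\right) \left(-2\right) \left(-8\right) = \frac{79}{126} + 8 \left(-8\right) = \frac{79}{126} - 64 = - \frac{7985}{126}$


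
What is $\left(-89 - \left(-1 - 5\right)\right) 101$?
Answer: $-8383$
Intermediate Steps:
$\left(-89 - \left(-1 - 5\right)\right) 101 = \left(-89 - -6\right) 101 = \left(-89 + 6\right) 101 = \left(-83\right) 101 = -8383$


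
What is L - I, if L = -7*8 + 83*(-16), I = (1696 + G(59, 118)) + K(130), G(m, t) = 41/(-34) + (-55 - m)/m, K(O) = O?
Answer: -6432965/2006 ≈ -3206.9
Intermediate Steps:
G(m, t) = -41/34 + (-55 - m)/m (G(m, t) = 41*(-1/34) + (-55 - m)/m = -41/34 + (-55 - m)/m)
I = 3656661/2006 (I = (1696 + (-75/34 - 55/59)) + 130 = (1696 - 6295/2006) + 130 = 3395881/2006 + 130 = 3656661/2006 ≈ 1822.9)
L = -1384 (L = -56 - 1328 = -1384)
L - I = -1384 - 1*3656661/2006 = -1384 - 3656661/2006 = -6432965/2006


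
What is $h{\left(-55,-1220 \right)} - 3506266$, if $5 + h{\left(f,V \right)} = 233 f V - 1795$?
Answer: $12126234$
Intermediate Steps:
$h{\left(f,V \right)} = -1800 + 233 V f$ ($h{\left(f,V \right)} = -5 + \left(233 f V - 1795\right) = -5 + \left(233 V f - 1795\right) = -5 + \left(-1795 + 233 V f\right) = -1800 + 233 V f$)
$h{\left(-55,-1220 \right)} - 3506266 = \left(-1800 + 233 \left(-1220\right) \left(-55\right)\right) - 3506266 = \left(-1800 + 15634300\right) - 3506266 = 15632500 - 3506266 = 12126234$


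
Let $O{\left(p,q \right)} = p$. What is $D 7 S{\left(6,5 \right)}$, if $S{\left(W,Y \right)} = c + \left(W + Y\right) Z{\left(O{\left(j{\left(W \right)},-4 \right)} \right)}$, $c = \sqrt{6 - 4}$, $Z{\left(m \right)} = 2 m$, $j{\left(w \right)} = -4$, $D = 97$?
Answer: $-59752 + 679 \sqrt{2} \approx -58792.0$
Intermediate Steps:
$c = \sqrt{2} \approx 1.4142$
$S{\left(W,Y \right)} = \sqrt{2} - 8 W - 8 Y$ ($S{\left(W,Y \right)} = \sqrt{2} + \left(W + Y\right) 2 \left(-4\right) = \sqrt{2} + \left(W + Y\right) \left(-8\right) = \sqrt{2} - \left(8 W + 8 Y\right) = \sqrt{2} - 8 W - 8 Y$)
$D 7 S{\left(6,5 \right)} = 97 \cdot 7 \left(\sqrt{2} - 48 - 40\right) = 97 \cdot 7 \left(-88 + \sqrt{2}\right) = 97 \left(-616 + 7 \sqrt{2}\right) = -59752 + 679 \sqrt{2}$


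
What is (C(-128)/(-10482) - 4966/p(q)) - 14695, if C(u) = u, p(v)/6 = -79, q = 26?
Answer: -2026653416/138013 ≈ -14685.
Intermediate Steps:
p(v) = -474 (p(v) = 6*(-79) = -474)
(C(-128)/(-10482) - 4966/p(q)) - 14695 = (-128/(-10482) - 4966/(-474)) - 14695 = (-128*(-1/10482) - 4966*(-1/474)) - 14695 = (64/5241 + 2483/237) - 14695 = 1447619/138013 - 14695 = -2026653416/138013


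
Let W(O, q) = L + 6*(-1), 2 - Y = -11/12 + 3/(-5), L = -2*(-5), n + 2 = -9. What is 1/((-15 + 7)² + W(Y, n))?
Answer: 1/68 ≈ 0.014706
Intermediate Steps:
n = -11 (n = -2 - 9 = -11)
L = 10
Y = 211/60 (Y = 2 - (-11/12 + 3/(-5)) = 2 - (-11*1/12 + 3*(-⅕)) = 2 - (-11/12 - ⅗) = 2 - 1*(-91/60) = 2 + 91/60 = 211/60 ≈ 3.5167)
W(O, q) = 4 (W(O, q) = 10 + 6*(-1) = 10 - 6 = 4)
1/((-15 + 7)² + W(Y, n)) = 1/((-15 + 7)² + 4) = 1/((-8)² + 4) = 1/(64 + 4) = 1/68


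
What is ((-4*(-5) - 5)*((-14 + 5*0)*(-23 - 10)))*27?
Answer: 187110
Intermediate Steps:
((-4*(-5) - 5)*((-14 + 5*0)*(-23 - 10)))*27 = ((20 - 5)*((-14 + 0)*(-33)))*27 = (15*(-14*(-33)))*27 = (15*462)*27 = 6930*27 = 187110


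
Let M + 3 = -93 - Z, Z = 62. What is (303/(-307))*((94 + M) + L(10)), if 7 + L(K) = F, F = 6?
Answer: 19695/307 ≈ 64.153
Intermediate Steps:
L(K) = -1 (L(K) = -7 + 6 = -1)
M = -158 (M = -3 + (-93 - 1*62) = -3 + (-93 - 62) = -3 - 155 = -158)
(303/(-307))*((94 + M) + L(10)) = (303/(-307))*((94 - 158) - 1) = (303*(-1/307))*(-64 - 1) = -303/307*(-65) = 19695/307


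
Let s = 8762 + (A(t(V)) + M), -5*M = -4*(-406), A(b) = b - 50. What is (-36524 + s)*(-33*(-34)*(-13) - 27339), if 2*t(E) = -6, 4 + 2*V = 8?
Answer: 1179761115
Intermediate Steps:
V = 2 (V = -2 + (1/2)*8 = -2 + 4 = 2)
t(E) = -3 (t(E) = (1/2)*(-6) = -3)
A(b) = -50 + b
M = -1624/5 (M = -(-4)*(-406)/5 = -1/5*1624 = -1624/5 ≈ -324.80)
s = 41921/5 (s = 8762 + ((-50 - 3) - 1624/5) = 8762 + (-53 - 1624/5) = 8762 - 1889/5 = 41921/5 ≈ 8384.2)
(-36524 + s)*(-33*(-34)*(-13) - 27339) = (-36524 + 41921/5)*(-33*(-34)*(-13) - 27339) = -140699*(1122*(-13) - 27339)/5 = -140699*(-14586 - 27339)/5 = -140699/5*(-41925) = 1179761115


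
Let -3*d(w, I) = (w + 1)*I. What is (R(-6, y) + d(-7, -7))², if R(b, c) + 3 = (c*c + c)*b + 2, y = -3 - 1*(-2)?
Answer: 225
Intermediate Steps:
d(w, I) = -I*(1 + w)/3 (d(w, I) = -(w + 1)*I/3 = -(1 + w)*I/3 = -I*(1 + w)/3)
y = -1 (y = -3 + 2 = -1)
R(b, c) = -1 + b*(c + c²) (R(b, c) = -3 + ((c*c + c)*b + 2) = -3 + ((c² + c)*b + 2) = -3 + ((c + c²)*b + 2) = -3 + (b*(c + c²) + 2) = -3 + (2 + b*(c + c²)) = -1 + b*(c + c²))
(R(-6, y) + d(-7, -7))² = ((-1 - 6*(-1) - 6*(-1)²) - ⅓*(-7)*(1 - 7))² = ((-1 + 6 - 6*1) - ⅓*(-7)*(-6))² = ((-1 + 6 - 6) - 14)² = (-1 - 14)² = (-15)² = 225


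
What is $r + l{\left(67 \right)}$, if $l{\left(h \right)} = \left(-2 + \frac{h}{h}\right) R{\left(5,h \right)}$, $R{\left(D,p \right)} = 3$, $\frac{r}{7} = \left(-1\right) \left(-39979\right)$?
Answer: $279850$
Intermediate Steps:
$r = 279853$ ($r = 7 \left(\left(-1\right) \left(-39979\right)\right) = 7 \cdot 39979 = 279853$)
$l{\left(h \right)} = -3$ ($l{\left(h \right)} = \left(-2 + \frac{h}{h}\right) 3 = \left(-2 + 1\right) 3 = \left(-1\right) 3 = -3$)
$r + l{\left(67 \right)} = 279853 - 3 = 279850$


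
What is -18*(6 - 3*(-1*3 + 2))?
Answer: -162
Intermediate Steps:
-18*(6 - 3*(-1*3 + 2)) = -18*(6 - 3*(-3 + 2)) = -18*(6 - 3*(-1)) = -18*(6 + 3) = -18*9 = -162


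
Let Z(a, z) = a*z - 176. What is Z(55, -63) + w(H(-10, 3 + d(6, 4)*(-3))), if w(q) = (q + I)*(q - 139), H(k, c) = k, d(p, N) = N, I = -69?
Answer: 8130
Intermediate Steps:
Z(a, z) = -176 + a*z
w(q) = (-139 + q)*(-69 + q) (w(q) = (q - 69)*(q - 139) = (-69 + q)*(-139 + q) = (-139 + q)*(-69 + q))
Z(55, -63) + w(H(-10, 3 + d(6, 4)*(-3))) = (-176 + 55*(-63)) + (9591 + (-10)² - 208*(-10)) = (-176 - 3465) + (9591 + 100 + 2080) = -3641 + 11771 = 8130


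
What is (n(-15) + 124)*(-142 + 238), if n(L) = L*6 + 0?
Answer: 3264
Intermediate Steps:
n(L) = 6*L (n(L) = 6*L + 0 = 6*L)
(n(-15) + 124)*(-142 + 238) = (6*(-15) + 124)*(-142 + 238) = (-90 + 124)*96 = 34*96 = 3264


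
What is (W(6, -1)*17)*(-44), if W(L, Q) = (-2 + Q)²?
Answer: -6732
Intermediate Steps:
(W(6, -1)*17)*(-44) = ((-2 - 1)²*17)*(-44) = ((-3)²*17)*(-44) = (9*17)*(-44) = 153*(-44) = -6732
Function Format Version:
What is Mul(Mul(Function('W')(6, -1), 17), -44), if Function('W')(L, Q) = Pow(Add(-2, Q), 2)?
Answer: -6732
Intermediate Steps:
Mul(Mul(Function('W')(6, -1), 17), -44) = Mul(Mul(Pow(Add(-2, -1), 2), 17), -44) = Mul(Mul(Pow(-3, 2), 17), -44) = Mul(Mul(9, 17), -44) = Mul(153, -44) = -6732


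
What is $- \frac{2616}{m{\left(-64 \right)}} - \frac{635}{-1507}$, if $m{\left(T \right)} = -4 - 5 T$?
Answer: $- \frac{935413}{119053} \approx -7.8571$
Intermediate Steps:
$- \frac{2616}{m{\left(-64 \right)}} - \frac{635}{-1507} = - \frac{2616}{-4 - -320} - \frac{635}{-1507} = - \frac{2616}{-4 + 320} - - \frac{635}{1507} = - \frac{2616}{316} + \frac{635}{1507} = \left(-2616\right) \frac{1}{316} + \frac{635}{1507} = - \frac{654}{79} + \frac{635}{1507} = - \frac{935413}{119053}$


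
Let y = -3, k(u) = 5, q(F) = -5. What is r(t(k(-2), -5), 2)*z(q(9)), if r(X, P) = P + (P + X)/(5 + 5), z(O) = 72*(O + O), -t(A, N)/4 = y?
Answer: -2448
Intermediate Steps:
t(A, N) = 12 (t(A, N) = -4*(-3) = 12)
z(O) = 144*O (z(O) = 72*(2*O) = 144*O)
r(X, P) = X/10 + 11*P/10 (r(X, P) = P + (P + X)/10 = P + (P + X)*(1/10) = P + (P/10 + X/10) = X/10 + 11*P/10)
r(t(k(-2), -5), 2)*z(q(9)) = ((1/10)*12 + (11/10)*2)*(144*(-5)) = (6/5 + 11/5)*(-720) = (17/5)*(-720) = -2448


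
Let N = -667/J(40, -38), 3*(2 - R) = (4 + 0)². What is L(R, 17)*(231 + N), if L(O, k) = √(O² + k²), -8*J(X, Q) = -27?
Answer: 901*√2701/81 ≈ 578.10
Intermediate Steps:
R = -10/3 (R = 2 - (4 + 0)²/3 = 2 - ⅓*4² = 2 - ⅓*16 = 2 - 16/3 = -10/3 ≈ -3.3333)
J(X, Q) = 27/8 (J(X, Q) = -⅛*(-27) = 27/8)
N = -5336/27 (N = -667/27/8 = -667*8/27 = -5336/27 ≈ -197.63)
L(R, 17)*(231 + N) = √((-10/3)² + 17²)*(231 - 5336/27) = √(100/9 + 289)*(901/27) = √(2701/9)*(901/27) = (√2701/3)*(901/27) = 901*√2701/81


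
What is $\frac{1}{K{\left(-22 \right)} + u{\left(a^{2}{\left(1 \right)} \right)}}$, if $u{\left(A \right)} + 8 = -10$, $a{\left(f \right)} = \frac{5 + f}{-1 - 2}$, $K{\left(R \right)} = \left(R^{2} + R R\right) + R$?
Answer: $\frac{1}{928} \approx 0.0010776$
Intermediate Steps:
$K{\left(R \right)} = R + 2 R^{2}$ ($K{\left(R \right)} = \left(R^{2} + R^{2}\right) + R = 2 R^{2} + R = R + 2 R^{2}$)
$a{\left(f \right)} = - \frac{5}{3} - \frac{f}{3}$ ($a{\left(f \right)} = \frac{5 + f}{-3} = \left(5 + f\right) \left(- \frac{1}{3}\right) = - \frac{5}{3} - \frac{f}{3}$)
$u{\left(A \right)} = -18$ ($u{\left(A \right)} = -8 - 10 = -18$)
$\frac{1}{K{\left(-22 \right)} + u{\left(a^{2}{\left(1 \right)} \right)}} = \frac{1}{- 22 \left(1 + 2 \left(-22\right)\right) - 18} = \frac{1}{- 22 \left(1 - 44\right) - 18} = \frac{1}{\left(-22\right) \left(-43\right) - 18} = \frac{1}{946 - 18} = \frac{1}{928}$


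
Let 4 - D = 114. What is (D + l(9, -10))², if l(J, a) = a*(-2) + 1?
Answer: 7921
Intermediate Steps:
l(J, a) = 1 - 2*a (l(J, a) = -2*a + 1 = 1 - 2*a)
D = -110 (D = 4 - 1*114 = 4 - 114 = -110)
(D + l(9, -10))² = (-110 + (1 - 2*(-10)))² = (-110 + (1 + 20))² = (-110 + 21)² = (-89)² = 7921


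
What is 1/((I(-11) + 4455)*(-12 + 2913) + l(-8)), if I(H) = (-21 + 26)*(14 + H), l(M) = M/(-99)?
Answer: 99/1283779538 ≈ 7.7116e-8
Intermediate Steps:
l(M) = -M/99 (l(M) = M*(-1/99) = -M/99)
I(H) = 70 + 5*H (I(H) = 5*(14 + H) = 70 + 5*H)
1/((I(-11) + 4455)*(-12 + 2913) + l(-8)) = 1/(((70 + 5*(-11)) + 4455)*(-12 + 2913) - 1/99*(-8)) = 1/(((70 - 55) + 4455)*2901 + 8/99) = 1/((15 + 4455)*2901 + 8/99) = 1/(4470*2901 + 8/99) = 1/(12967470 + 8/99) = 1/(1283779538/99) = 99/1283779538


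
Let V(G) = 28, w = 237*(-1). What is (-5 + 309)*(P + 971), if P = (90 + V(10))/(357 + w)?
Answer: 4432244/15 ≈ 2.9548e+5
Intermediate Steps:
w = -237
P = 59/60 (P = (90 + 28)/(357 - 237) = 118/120 = 118*(1/120) = 59/60 ≈ 0.98333)
(-5 + 309)*(P + 971) = (-5 + 309)*(59/60 + 971) = 304*(58319/60) = 4432244/15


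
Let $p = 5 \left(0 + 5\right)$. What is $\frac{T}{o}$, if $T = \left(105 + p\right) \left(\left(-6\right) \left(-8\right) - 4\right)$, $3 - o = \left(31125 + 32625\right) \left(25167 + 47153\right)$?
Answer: $- \frac{5720}{4610399997} \approx -1.2407 \cdot 10^{-6}$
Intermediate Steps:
$p = 25$ ($p = 5 \cdot 5 = 25$)
$o = -4610399997$ ($o = 3 - \left(31125 + 32625\right) \left(25167 + 47153\right) = 3 - 63750 \cdot 72320 = 3 - 4610400000 = -4610399997$)
$T = 5720$ ($T = \left(105 + 25\right) \left(\left(-6\right) \left(-8\right) - 4\right) = 130 \left(48 - 4\right) = 130 \cdot 44 = 5720$)
$\frac{T}{o} = \frac{5720}{-4610399997} = 5720 \left(- \frac{1}{4610399997}\right) = - \frac{5720}{4610399997}$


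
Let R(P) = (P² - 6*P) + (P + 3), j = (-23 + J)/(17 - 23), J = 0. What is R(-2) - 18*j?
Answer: -52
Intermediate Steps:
j = 23/6 (j = (-23 + 0)/(17 - 23) = -23/(-6) = -23*(-⅙) = 23/6 ≈ 3.8333)
R(P) = 3 + P² - 5*P (R(P) = (P² - 6*P) + (3 + P) = 3 + P² - 5*P)
R(-2) - 18*j = (3 + (-2)² - 5*(-2)) - 18*23/6 = (3 + 4 + 10) - 69 = 17 - 69 = -52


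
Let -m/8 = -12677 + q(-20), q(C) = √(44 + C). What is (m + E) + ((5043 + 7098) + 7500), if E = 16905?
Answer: 137962 - 16*√6 ≈ 1.3792e+5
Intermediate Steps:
m = 101416 - 16*√6 (m = -8*(-12677 + √(44 - 20)) = -8*(-12677 + √24) = -8*(-12677 + 2*√6) = 101416 - 16*√6 ≈ 1.0138e+5)
(m + E) + ((5043 + 7098) + 7500) = ((101416 - 16*√6) + 16905) + ((5043 + 7098) + 7500) = (118321 - 16*√6) + (12141 + 7500) = (118321 - 16*√6) + 19641 = 137962 - 16*√6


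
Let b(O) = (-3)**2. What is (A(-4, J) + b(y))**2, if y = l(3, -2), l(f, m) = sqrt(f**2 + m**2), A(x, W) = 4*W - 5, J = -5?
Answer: 256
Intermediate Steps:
A(x, W) = -5 + 4*W
y = sqrt(13) (y = sqrt(3**2 + (-2)**2) = sqrt(9 + 4) = sqrt(13) ≈ 3.6056)
b(O) = 9
(A(-4, J) + b(y))**2 = ((-5 + 4*(-5)) + 9)**2 = ((-5 - 20) + 9)**2 = (-25 + 9)**2 = (-16)**2 = 256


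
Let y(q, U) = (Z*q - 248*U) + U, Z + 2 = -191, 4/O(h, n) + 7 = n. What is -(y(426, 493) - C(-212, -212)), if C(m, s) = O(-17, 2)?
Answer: 1019941/5 ≈ 2.0399e+5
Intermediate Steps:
O(h, n) = 4/(-7 + n)
Z = -193 (Z = -2 - 191 = -193)
C(m, s) = -4/5 (C(m, s) = 4/(-7 + 2) = 4/(-5) = 4*(-1/5) = -4/5)
y(q, U) = -247*U - 193*q (y(q, U) = (-193*q - 248*U) + U = (-248*U - 193*q) + U = -247*U - 193*q)
-(y(426, 493) - C(-212, -212)) = -((-247*493 - 193*426) - 1*(-4/5)) = -((-121771 - 82218) + 4/5) = -(-203989 + 4/5) = -1*(-1019941/5) = 1019941/5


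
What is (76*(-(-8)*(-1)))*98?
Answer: -59584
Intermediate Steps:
(76*(-(-8)*(-1)))*98 = (76*(-2*4))*98 = (76*(-8))*98 = -608*98 = -59584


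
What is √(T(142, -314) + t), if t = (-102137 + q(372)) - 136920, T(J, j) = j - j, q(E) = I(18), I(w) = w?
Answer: I*√239039 ≈ 488.92*I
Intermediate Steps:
q(E) = 18
T(J, j) = 0
t = -239039 (t = (-102137 + 18) - 136920 = -102119 - 136920 = -239039)
√(T(142, -314) + t) = √(0 - 239039) = √(-239039) = I*√239039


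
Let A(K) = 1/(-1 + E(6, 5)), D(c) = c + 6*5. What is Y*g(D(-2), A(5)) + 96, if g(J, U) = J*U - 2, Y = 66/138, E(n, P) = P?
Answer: 2263/23 ≈ 98.391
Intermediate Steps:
D(c) = 30 + c (D(c) = c + 30 = 30 + c)
A(K) = 1/4 (A(K) = 1/(-1 + 5) = 1/4)
Y = 11/23 (Y = 66*(1/138) = 11/23 ≈ 0.47826)
g(J, U) = -2 + J*U
Y*g(D(-2), A(5)) + 96 = 11*(-2 + (30 - 2)*(1/4))/23 + 96 = 11*(-2 + 28*(1/4))/23 + 96 = 11*(-2 + 7)/23 + 96 = (11/23)*5 + 96 = 55/23 + 96 = 2263/23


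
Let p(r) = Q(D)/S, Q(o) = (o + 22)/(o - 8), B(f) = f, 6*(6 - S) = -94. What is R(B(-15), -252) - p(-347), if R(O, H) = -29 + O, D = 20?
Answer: -5741/130 ≈ -44.162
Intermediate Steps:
S = 65/3 (S = 6 - ⅙*(-94) = 6 + 47/3 = 65/3 ≈ 21.667)
Q(o) = (22 + o)/(-8 + o)
p(r) = 21/130 (p(r) = ((22 + 20)/(-8 + 20))/(65/3) = (42/12)*(3/65) = ((1/12)*42)*(3/65) = (7/2)*(3/65) = 21/130)
R(B(-15), -252) - p(-347) = (-29 - 15) - 1*21/130 = -44 - 21/130 = -5741/130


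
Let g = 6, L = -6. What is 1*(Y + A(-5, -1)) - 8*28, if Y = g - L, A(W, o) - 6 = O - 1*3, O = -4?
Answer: -213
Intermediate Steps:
A(W, o) = -1 (A(W, o) = 6 + (-4 - 1*3) = 6 + (-4 - 3) = 6 - 7 = -1)
Y = 12 (Y = 6 - 1*(-6) = 6 + 6 = 12)
1*(Y + A(-5, -1)) - 8*28 = 1*(12 - 1) - 8*28 = 1*11 - 224 = 11 - 224 = -213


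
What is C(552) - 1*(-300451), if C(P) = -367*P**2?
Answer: -111525917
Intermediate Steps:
C(552) - 1*(-300451) = -367*552**2 - 1*(-300451) = -367*304704 + 300451 = -111826368 + 300451 = -111525917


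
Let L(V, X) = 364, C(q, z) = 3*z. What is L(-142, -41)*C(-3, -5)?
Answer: -5460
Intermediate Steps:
L(-142, -41)*C(-3, -5) = 364*(3*(-5)) = 364*(-15) = -5460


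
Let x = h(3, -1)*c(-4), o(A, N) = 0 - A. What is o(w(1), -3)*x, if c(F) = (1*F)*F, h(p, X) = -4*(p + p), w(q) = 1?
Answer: 384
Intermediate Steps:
h(p, X) = -8*p
o(A, N) = -A
c(F) = F² (c(F) = F*F = F²)
x = -384 (x = -8*3*(-4)² = -24*16 = -384)
o(w(1), -3)*x = -1*1*(-384) = -1*(-384) = 384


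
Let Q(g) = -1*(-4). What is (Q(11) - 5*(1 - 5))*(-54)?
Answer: -1296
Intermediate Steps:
Q(g) = 4
(Q(11) - 5*(1 - 5))*(-54) = (4 - 5*(1 - 5))*(-54) = (4 - 5*(-4))*(-54) = (4 + 20)*(-54) = 24*(-54) = -1296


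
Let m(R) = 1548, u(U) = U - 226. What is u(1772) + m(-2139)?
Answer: 3094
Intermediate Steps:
u(U) = -226 + U
u(1772) + m(-2139) = (-226 + 1772) + 1548 = 1546 + 1548 = 3094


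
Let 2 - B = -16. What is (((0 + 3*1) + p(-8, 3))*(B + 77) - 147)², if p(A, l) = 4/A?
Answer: 32761/4 ≈ 8190.3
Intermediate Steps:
B = 18 (B = 2 - 1*(-16) = 2 + 16 = 18)
(((0 + 3*1) + p(-8, 3))*(B + 77) - 147)² = (((0 + 3*1) + 4/(-8))*(18 + 77) - 147)² = (((0 + 3) + 4*(-⅛))*95 - 147)² = ((3 - ½)*95 - 147)² = ((5/2)*95 - 147)² = (475/2 - 147)² = (181/2)² = 32761/4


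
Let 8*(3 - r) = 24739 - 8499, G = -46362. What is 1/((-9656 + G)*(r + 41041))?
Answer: -1/2185486252 ≈ -4.5756e-10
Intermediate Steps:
r = -2027 (r = 3 - (24739 - 8499)/8 = 3 - 1/8*16240 = 3 - 2030 = -2027)
1/((-9656 + G)*(r + 41041)) = 1/((-9656 - 46362)*(-2027 + 41041)) = 1/(-56018*39014) = 1/(-2185486252) = -1/2185486252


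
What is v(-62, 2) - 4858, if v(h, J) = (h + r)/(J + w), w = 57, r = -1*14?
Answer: -286698/59 ≈ -4859.3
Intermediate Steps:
r = -14
v(h, J) = (-14 + h)/(57 + J) (v(h, J) = (h - 14)/(J + 57) = (-14 + h)/(57 + J))
v(-62, 2) - 4858 = (-14 - 62)/(57 + 2) - 4858 = -76/59 - 4858 = -286698/59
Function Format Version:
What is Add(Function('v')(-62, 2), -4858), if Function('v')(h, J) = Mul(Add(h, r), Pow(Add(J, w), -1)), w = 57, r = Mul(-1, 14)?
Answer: Rational(-286698, 59) ≈ -4859.3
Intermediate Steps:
r = -14
Function('v')(h, J) = Mul(Pow(Add(57, J), -1), Add(-14, h)) (Function('v')(h, J) = Mul(Add(h, -14), Pow(Add(J, 57), -1)) = Mul(Add(-14, h), Pow(Add(57, J), -1)) = Mul(Pow(Add(57, J), -1), Add(-14, h)))
Add(Function('v')(-62, 2), -4858) = Add(Mul(Pow(Add(57, 2), -1), Add(-14, -62)), -4858) = Add(Mul(Pow(59, -1), -76), -4858) = Add(Mul(Rational(1, 59), -76), -4858) = Add(Rational(-76, 59), -4858) = Rational(-286698, 59)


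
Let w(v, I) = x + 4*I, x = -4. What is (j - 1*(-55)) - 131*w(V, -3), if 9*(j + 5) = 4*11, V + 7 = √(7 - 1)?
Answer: 19358/9 ≈ 2150.9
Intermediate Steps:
V = -7 + √6 (V = -7 + √(7 - 1) = -7 + √6 ≈ -4.5505)
w(v, I) = -4 + 4*I
j = -⅑ (j = -5 + (4*11)/9 = -5 + (⅑)*44 = -5 + 44/9 = -⅑ ≈ -0.11111)
(j - 1*(-55)) - 131*w(V, -3) = (-⅑ - 1*(-55)) - 131*(-4 + 4*(-3)) = (-⅑ + 55) - 131*(-4 - 12) = 494/9 - 131*(-16) = 494/9 + 2096 = 19358/9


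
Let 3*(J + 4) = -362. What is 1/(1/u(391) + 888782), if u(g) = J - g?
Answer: 1547/1374945751 ≈ 1.1251e-6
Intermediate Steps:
J = -374/3 (J = -4 + (⅓)*(-362) = -4 - 362/3 = -374/3 ≈ -124.67)
u(g) = -374/3 - g
1/(1/u(391) + 888782) = 1/(1/(-374/3 - 1*391) + 888782) = 1/(1/(-374/3 - 391) + 888782) = 1/(1/(-1547/3) + 888782) = 1/(-3/1547 + 888782) = 1/(1374945751/1547) = 1547/1374945751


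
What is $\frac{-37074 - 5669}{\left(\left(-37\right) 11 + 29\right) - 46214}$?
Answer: $\frac{42743}{46592} \approx 0.91739$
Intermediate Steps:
$\frac{-37074 - 5669}{\left(\left(-37\right) 11 + 29\right) - 46214} = - \frac{42743}{\left(-407 + 29\right) - 46214} = - \frac{42743}{-378 - 46214} = - \frac{42743}{-46592} = \left(-42743\right) \left(- \frac{1}{46592}\right) = \frac{42743}{46592}$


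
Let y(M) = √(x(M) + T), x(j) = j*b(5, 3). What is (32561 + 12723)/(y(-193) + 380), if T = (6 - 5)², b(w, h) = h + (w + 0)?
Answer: 17207920/145943 - 45284*I*√1543/145943 ≈ 117.91 - 12.188*I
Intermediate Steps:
b(w, h) = h + w
x(j) = 8*j (x(j) = j*(3 + 5) = j*8 = 8*j)
T = 1 (T = 1² = 1)
y(M) = √(1 + 8*M) (y(M) = √(8*M + 1) = √(1 + 8*M))
(32561 + 12723)/(y(-193) + 380) = (32561 + 12723)/(√(1 + 8*(-193)) + 380) = 45284/(√(1 - 1544) + 380) = 45284/(√(-1543) + 380) = 45284/(I*√1543 + 380) = 45284/(380 + I*√1543)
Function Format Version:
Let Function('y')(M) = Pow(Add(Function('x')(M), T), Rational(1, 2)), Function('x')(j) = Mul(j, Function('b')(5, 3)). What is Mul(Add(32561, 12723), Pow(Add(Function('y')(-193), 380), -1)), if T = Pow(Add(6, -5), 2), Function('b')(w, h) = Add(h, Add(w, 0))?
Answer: Add(Rational(17207920, 145943), Mul(Rational(-45284, 145943), I, Pow(1543, Rational(1, 2)))) ≈ Add(117.91, Mul(-12.188, I))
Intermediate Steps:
Function('b')(w, h) = Add(h, w)
Function('x')(j) = Mul(8, j) (Function('x')(j) = Mul(j, Add(3, 5)) = Mul(j, 8) = Mul(8, j))
T = 1 (T = Pow(1, 2) = 1)
Function('y')(M) = Pow(Add(1, Mul(8, M)), Rational(1, 2)) (Function('y')(M) = Pow(Add(Mul(8, M), 1), Rational(1, 2)) = Pow(Add(1, Mul(8, M)), Rational(1, 2)))
Mul(Add(32561, 12723), Pow(Add(Function('y')(-193), 380), -1)) = Mul(Add(32561, 12723), Pow(Add(Pow(Add(1, Mul(8, -193)), Rational(1, 2)), 380), -1)) = Mul(45284, Pow(Add(Pow(Add(1, -1544), Rational(1, 2)), 380), -1)) = Mul(45284, Pow(Add(Pow(-1543, Rational(1, 2)), 380), -1)) = Mul(45284, Pow(Add(Mul(I, Pow(1543, Rational(1, 2))), 380), -1)) = Mul(45284, Pow(Add(380, Mul(I, Pow(1543, Rational(1, 2)))), -1))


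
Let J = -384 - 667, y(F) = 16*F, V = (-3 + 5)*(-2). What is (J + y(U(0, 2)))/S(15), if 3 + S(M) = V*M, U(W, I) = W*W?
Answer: 1051/63 ≈ 16.683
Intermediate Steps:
V = -4 (V = 2*(-2) = -4)
U(W, I) = W²
J = -1051
S(M) = -3 - 4*M
(J + y(U(0, 2)))/S(15) = (-1051 + 16*0²)/(-3 - 4*15) = (-1051 + 16*0)/(-3 - 60) = (-1051 + 0)/(-63) = -1/63*(-1051) = 1051/63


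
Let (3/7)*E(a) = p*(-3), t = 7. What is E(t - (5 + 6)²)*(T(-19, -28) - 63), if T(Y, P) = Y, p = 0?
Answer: 0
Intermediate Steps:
E(a) = 0 (E(a) = 7*(0*(-3))/3 = (7/3)*0 = 0)
E(t - (5 + 6)²)*(T(-19, -28) - 63) = 0*(-19 - 63) = 0*(-82) = 0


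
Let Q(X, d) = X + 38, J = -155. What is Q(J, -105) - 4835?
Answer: -4952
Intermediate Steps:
Q(X, d) = 38 + X
Q(J, -105) - 4835 = (38 - 155) - 4835 = -117 - 4835 = -4952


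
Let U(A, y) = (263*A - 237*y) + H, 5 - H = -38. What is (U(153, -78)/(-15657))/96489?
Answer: -58768/1510728273 ≈ -3.8900e-5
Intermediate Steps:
H = 43 (H = 5 - 1*(-38) = 5 + 38 = 43)
U(A, y) = 43 - 237*y + 263*A (U(A, y) = (263*A - 237*y) + 43 = (-237*y + 263*A) + 43 = 43 - 237*y + 263*A)
(U(153, -78)/(-15657))/96489 = ((43 - 237*(-78) + 263*153)/(-15657))/96489 = ((43 + 18486 + 40239)*(-1/15657))*(1/96489) = (58768*(-1/15657))*(1/96489) = -58768/15657*1/96489 = -58768/1510728273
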